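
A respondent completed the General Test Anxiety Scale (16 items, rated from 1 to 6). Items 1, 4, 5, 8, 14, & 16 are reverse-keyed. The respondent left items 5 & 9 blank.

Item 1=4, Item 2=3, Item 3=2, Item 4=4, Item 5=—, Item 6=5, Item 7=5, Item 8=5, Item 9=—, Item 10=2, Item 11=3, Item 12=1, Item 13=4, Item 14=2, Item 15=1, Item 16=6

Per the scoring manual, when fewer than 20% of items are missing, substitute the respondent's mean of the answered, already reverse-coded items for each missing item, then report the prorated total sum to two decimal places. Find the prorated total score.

45.71

Reverse-coded (on a 1–6 scale, reversed = 7 − raw):
  item 1: 7 − 4 = 3
  item 4: 7 − 4 = 3
  item 8: 7 − 5 = 2
  item 14: 7 − 2 = 5
  item 16: 7 − 6 = 1
Completed scored items (14 of 16): 3, 3, 2, 3, 5, 5, 2, 2, 3, 1, 4, 5, 1, 1; sum = 40.
Person mean = 40 / 14 ≈ 2.8571
Prorated total = (40 / 14) × 16 = 45.71 (to 2 dp)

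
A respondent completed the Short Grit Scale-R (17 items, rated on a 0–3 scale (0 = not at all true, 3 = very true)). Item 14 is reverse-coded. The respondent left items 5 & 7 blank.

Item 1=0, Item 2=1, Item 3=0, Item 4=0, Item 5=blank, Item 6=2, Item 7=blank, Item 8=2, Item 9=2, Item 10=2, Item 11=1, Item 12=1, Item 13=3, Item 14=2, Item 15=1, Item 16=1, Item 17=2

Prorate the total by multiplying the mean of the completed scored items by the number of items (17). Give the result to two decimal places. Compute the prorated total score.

Reverse-coded (reversed = (0+3) − raw = 3 − raw):
  item 14: 3 − 2 = 1
Completed scored items (15 of 17): 0, 1, 0, 0, 2, 2, 2, 2, 1, 1, 3, 1, 1, 1, 2; sum = 19.
Person mean = 19 / 15 ≈ 1.2667
Prorated total = (19 / 15) × 17 = 21.53 (to 2 dp)

21.53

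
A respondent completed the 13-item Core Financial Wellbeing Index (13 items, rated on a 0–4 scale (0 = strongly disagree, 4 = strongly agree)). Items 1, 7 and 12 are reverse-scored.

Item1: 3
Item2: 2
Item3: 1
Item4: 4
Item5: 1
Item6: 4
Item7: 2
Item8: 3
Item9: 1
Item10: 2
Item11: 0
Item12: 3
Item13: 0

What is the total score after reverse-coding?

22

Raw sum = 26. Reverse-scored items: 1, 7, 12; their raw sum = 8.
Each reversal replaces raw with 4 − raw, changing the total by 4 − 2·raw per item.
Total = 26 + 3·4 − 2·8 = 26 + 12 − 16 = 22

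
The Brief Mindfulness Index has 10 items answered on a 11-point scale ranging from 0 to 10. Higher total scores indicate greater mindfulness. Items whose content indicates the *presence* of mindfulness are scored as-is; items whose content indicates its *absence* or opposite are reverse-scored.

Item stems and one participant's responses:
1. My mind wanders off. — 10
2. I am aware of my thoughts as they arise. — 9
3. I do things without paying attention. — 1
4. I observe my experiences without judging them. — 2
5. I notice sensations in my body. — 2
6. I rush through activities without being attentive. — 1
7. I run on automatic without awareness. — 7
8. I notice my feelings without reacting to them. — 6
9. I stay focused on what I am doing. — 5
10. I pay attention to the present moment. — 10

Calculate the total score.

Items 1, 3, 6, 7 describe the absence/opposite of mindfulness → reverse-score.
on a 0–10 scale, reversed = 10 − raw.
  item 1: 10 − 10 = 0
  item 2: 9
  item 3: 10 − 1 = 9
  item 4: 2
  item 5: 2
  item 6: 10 − 1 = 9
  item 7: 10 − 7 = 3
  item 8: 6
  item 9: 5
  item 10: 10
Total = 0 + 9 + 9 + 2 + 2 + 9 + 3 + 6 + 5 + 10 = 55

55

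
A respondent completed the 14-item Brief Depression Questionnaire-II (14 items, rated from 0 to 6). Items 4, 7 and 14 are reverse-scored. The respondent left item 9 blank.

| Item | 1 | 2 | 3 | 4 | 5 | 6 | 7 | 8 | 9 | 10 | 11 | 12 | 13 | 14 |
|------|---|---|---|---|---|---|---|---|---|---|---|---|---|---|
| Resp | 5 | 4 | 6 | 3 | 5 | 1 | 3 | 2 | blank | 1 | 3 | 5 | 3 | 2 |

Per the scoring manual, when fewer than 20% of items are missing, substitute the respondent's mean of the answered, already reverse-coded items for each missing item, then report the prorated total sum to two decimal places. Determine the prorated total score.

Reverse-coded (reversed = (0+6) − raw = 6 − raw):
  item 4: 6 − 3 = 3
  item 7: 6 − 3 = 3
  item 14: 6 − 2 = 4
Completed scored items (13 of 14): 5, 4, 6, 3, 5, 1, 3, 2, 1, 3, 5, 3, 4; sum = 45.
Person mean = 45 / 13 ≈ 3.4615
Prorated total = (45 / 13) × 14 = 48.46 (to 2 dp)

48.46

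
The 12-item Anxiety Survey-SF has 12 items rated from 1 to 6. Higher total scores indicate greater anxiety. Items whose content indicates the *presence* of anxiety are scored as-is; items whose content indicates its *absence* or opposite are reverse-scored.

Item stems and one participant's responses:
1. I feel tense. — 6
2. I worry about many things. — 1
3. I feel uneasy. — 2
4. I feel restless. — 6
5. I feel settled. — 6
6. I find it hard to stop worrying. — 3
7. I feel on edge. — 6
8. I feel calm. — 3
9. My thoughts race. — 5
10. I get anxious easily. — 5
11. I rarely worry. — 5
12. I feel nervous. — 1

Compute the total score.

Items 5, 8, 11 describe the absence/opposite of anxiety → reverse-score.
reversed = (1+6) − raw = 7 − raw.
  item 1: 6
  item 2: 1
  item 3: 2
  item 4: 6
  item 5: 7 − 6 = 1
  item 6: 3
  item 7: 6
  item 8: 7 − 3 = 4
  item 9: 5
  item 10: 5
  item 11: 7 − 5 = 2
  item 12: 1
Total = 6 + 1 + 2 + 6 + 1 + 3 + 6 + 4 + 5 + 5 + 2 + 1 = 42

42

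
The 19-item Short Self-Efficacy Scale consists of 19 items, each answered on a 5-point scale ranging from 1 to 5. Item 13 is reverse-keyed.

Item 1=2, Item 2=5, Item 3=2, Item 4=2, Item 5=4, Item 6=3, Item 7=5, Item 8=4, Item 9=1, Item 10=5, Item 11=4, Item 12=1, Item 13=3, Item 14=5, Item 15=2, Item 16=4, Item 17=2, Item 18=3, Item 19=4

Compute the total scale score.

Raw sum = 61. Reverse-keyed items: 13; their raw sum = 3.
Each reversal replaces raw with 6 − raw, changing the total by 6 − 2·raw per item.
Total = 61 + 1·6 − 2·3 = 61 + 6 − 6 = 61

61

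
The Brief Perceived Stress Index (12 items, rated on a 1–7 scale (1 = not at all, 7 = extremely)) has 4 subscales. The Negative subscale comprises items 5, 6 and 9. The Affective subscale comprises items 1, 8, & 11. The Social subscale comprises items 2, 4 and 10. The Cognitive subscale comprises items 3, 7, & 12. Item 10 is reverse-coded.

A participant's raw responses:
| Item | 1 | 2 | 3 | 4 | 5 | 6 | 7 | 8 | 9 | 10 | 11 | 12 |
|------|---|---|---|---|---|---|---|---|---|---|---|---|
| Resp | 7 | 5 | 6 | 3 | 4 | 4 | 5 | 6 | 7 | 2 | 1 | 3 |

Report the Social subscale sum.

Social items: 2, 4, 10.
Of these, item 10 is reverse-coded; on a 1–7 scale, reversed = 8 − raw.
  item 2: 5
  item 4: 3
  item 10: 8 − 2 = 6
Sum = 5 + 3 + 6 = 14

14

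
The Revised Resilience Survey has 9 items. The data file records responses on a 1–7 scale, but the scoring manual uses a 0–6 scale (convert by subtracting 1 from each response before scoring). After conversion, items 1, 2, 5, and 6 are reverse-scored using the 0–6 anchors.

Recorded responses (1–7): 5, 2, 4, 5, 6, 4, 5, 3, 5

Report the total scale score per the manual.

Convert to 0–6: 4, 1, 3, 4, 5, 3, 4, 2, 4
Reverse-coded (reversed = (0+6) − raw = 6 − raw):
  item 1: 6 − 4 = 2
  item 2: 6 − 1 = 5
  item 5: 6 − 5 = 1
  item 6: 6 − 3 = 3
Scored: 2, 5, 3, 4, 1, 3, 4, 2, 4
Total = 28

28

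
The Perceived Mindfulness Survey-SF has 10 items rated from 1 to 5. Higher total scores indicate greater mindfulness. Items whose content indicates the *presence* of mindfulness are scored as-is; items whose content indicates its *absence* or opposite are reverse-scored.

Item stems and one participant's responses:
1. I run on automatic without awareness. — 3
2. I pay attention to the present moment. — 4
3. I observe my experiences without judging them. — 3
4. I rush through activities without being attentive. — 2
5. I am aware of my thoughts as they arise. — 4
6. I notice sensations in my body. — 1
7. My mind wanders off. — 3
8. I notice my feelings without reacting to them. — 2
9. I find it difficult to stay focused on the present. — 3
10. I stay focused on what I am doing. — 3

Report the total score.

Items 1, 4, 7, 9 describe the absence/opposite of mindfulness → reverse-score.
reverse-coded value = 6 − response.
  item 1: 6 − 3 = 3
  item 2: 4
  item 3: 3
  item 4: 6 − 2 = 4
  item 5: 4
  item 6: 1
  item 7: 6 − 3 = 3
  item 8: 2
  item 9: 6 − 3 = 3
  item 10: 3
Total = 3 + 4 + 3 + 4 + 4 + 1 + 3 + 2 + 3 + 3 = 30

30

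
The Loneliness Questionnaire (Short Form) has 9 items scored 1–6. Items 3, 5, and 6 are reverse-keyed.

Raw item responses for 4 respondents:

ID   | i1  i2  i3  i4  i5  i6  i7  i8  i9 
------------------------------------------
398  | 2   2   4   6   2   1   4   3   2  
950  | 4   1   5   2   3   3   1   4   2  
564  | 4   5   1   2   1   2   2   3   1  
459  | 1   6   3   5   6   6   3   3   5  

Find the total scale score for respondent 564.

34

Respondent 564 raw: 4, 5, 1, 2, 1, 2, 2, 3, 1.
Reverse-coded (reversed = (1+6) − raw = 7 − raw):
  item 1: 4
  item 2: 5
  item 3: 7 − 1 = 6
  item 4: 2
  item 5: 7 − 1 = 6
  item 6: 7 − 2 = 5
  item 7: 2
  item 8: 3
  item 9: 1
Sum = 4 + 5 + 6 + 2 + 6 + 5 + 2 + 3 + 1 = 34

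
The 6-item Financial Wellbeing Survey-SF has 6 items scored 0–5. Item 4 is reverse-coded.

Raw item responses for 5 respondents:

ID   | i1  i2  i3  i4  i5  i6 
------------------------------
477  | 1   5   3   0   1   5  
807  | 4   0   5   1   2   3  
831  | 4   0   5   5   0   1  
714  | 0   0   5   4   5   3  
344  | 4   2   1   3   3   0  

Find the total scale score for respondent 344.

Respondent 344 raw: 4, 2, 1, 3, 3, 0.
Reverse-coded (on a 0–5 scale, reversed = 5 − raw):
  item 1: 4
  item 2: 2
  item 3: 1
  item 4: 5 − 3 = 2
  item 5: 3
  item 6: 0
Sum = 4 + 2 + 1 + 2 + 3 + 0 = 12

12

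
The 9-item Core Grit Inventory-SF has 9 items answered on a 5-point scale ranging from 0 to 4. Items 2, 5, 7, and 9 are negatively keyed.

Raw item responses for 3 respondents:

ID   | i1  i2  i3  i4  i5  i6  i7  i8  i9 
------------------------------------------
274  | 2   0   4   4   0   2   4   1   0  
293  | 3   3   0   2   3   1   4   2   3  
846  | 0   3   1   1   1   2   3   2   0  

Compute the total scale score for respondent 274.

Respondent 274 raw: 2, 0, 4, 4, 0, 2, 4, 1, 0.
Reverse-coded (on a 0–4 scale, reversed = 4 − raw):
  item 1: 2
  item 2: 4 − 0 = 4
  item 3: 4
  item 4: 4
  item 5: 4 − 0 = 4
  item 6: 2
  item 7: 4 − 4 = 0
  item 8: 1
  item 9: 4 − 0 = 4
Sum = 2 + 4 + 4 + 4 + 4 + 2 + 0 + 1 + 4 = 25

25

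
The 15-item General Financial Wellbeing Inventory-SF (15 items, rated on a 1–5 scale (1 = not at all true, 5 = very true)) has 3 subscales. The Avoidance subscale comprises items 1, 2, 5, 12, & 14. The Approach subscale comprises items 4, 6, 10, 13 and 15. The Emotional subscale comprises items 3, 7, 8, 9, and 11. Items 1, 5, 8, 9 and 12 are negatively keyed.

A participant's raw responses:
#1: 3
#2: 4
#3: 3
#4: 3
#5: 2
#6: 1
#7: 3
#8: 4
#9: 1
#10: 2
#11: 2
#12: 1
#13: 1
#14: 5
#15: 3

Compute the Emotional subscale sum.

15

Emotional items: 3, 7, 8, 9, 11.
Of these, items 8 & 9 are negatively keyed; reverse-coded value = 6 − response.
  item 3: 3
  item 7: 3
  item 8: 6 − 4 = 2
  item 9: 6 − 1 = 5
  item 11: 2
Sum = 3 + 3 + 2 + 5 + 2 = 15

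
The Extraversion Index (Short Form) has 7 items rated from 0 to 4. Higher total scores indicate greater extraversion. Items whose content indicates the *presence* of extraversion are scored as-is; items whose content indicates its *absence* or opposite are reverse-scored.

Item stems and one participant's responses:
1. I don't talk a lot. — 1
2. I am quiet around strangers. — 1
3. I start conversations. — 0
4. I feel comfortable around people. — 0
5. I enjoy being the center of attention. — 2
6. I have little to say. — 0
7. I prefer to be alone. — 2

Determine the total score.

14

Items 1, 2, 6, 7 describe the absence/opposite of extraversion → reverse-score.
reverse-coded value = 4 − response.
  item 1: 4 − 1 = 3
  item 2: 4 − 1 = 3
  item 3: 0
  item 4: 0
  item 5: 2
  item 6: 4 − 0 = 4
  item 7: 4 − 2 = 2
Total = 3 + 3 + 0 + 0 + 2 + 4 + 2 = 14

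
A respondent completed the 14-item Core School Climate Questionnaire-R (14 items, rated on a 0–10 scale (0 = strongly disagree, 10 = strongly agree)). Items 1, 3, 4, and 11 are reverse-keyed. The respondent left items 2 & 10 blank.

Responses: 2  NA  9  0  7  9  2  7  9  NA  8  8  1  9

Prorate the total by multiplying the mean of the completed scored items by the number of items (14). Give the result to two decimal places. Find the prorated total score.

Reverse-coded (reverse-coded value = 10 − response):
  item 1: 10 − 2 = 8
  item 3: 10 − 9 = 1
  item 4: 10 − 0 = 10
  item 11: 10 − 8 = 2
Completed scored items (12 of 14): 8, 1, 10, 7, 9, 2, 7, 9, 2, 8, 1, 9; sum = 73.
Person mean = 73 / 12 ≈ 6.0833
Prorated total = (73 / 12) × 14 = 85.17 (to 2 dp)

85.17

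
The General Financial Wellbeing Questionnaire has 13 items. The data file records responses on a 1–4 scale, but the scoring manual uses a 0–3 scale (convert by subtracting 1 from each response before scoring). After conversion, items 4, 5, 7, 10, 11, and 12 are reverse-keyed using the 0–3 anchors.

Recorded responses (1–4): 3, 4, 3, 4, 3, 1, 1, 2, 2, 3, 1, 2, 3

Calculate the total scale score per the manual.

Convert to 0–3: 2, 3, 2, 3, 2, 0, 0, 1, 1, 2, 0, 1, 2
Reverse-coded (reversed = (0+3) − raw = 3 − raw):
  item 4: 3 − 3 = 0
  item 5: 3 − 2 = 1
  item 7: 3 − 0 = 3
  item 10: 3 − 2 = 1
  item 11: 3 − 0 = 3
  item 12: 3 − 1 = 2
Scored: 2, 3, 2, 0, 1, 0, 3, 1, 1, 1, 3, 2, 2
Total = 21

21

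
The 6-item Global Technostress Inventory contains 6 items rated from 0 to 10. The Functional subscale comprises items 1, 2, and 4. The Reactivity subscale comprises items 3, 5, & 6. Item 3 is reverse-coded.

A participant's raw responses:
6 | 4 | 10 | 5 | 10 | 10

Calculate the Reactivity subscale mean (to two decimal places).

Reactivity items: 3, 5, 6.
Of these, item 3 is reverse-coded; reversed = (0+10) − raw = 10 − raw.
  item 3: 10 − 10 = 0
  item 5: 10
  item 6: 10
Sum = 0 + 10 + 10 = 20
Mean = 20 / 3 = 6.67

6.67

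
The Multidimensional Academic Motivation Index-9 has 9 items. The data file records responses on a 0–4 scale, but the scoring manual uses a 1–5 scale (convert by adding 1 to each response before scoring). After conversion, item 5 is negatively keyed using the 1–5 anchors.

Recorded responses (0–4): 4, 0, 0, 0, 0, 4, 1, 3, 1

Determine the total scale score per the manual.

Convert to 1–5: 5, 1, 1, 1, 1, 5, 2, 4, 2
Reverse-coded (on a 1–5 scale, reversed = 6 − raw):
  item 5: 6 − 1 = 5
Scored: 5, 1, 1, 1, 5, 5, 2, 4, 2
Total = 26

26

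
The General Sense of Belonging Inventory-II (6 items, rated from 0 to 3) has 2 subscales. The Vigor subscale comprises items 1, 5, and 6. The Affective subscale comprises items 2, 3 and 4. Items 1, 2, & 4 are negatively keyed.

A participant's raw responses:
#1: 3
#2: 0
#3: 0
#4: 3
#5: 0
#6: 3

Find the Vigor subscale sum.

3

Vigor items: 1, 5, 6.
Of these, item 1 is negatively keyed; reverse-coded value = 3 − response.
  item 1: 3 − 3 = 0
  item 5: 0
  item 6: 3
Sum = 0 + 0 + 3 = 3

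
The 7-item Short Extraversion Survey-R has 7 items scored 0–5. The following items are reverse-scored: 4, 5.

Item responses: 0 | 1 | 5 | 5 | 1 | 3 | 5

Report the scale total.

Reverse-coded items (reverse-coded value = 5 − response):
  item 4: 5 − 5 = 0
  item 5: 5 − 1 = 4
Scored responses: 0, 1, 5, 0, 4, 3, 5
Total = 0 + 1 + 5 + 0 + 4 + 3 + 5 = 18

18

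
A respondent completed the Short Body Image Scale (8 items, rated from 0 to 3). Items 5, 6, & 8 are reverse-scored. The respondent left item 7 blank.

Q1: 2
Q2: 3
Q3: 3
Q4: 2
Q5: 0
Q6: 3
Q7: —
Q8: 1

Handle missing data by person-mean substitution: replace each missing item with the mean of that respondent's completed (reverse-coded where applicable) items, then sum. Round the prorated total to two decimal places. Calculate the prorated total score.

17.14

Reverse-coded (on a 0–3 scale, reversed = 3 − raw):
  item 5: 3 − 0 = 3
  item 6: 3 − 3 = 0
  item 8: 3 − 1 = 2
Completed scored items (7 of 8): 2, 3, 3, 2, 3, 0, 2; sum = 15.
Person mean = 15 / 7 ≈ 2.1429
Prorated total = (15 / 7) × 8 = 17.14 (to 2 dp)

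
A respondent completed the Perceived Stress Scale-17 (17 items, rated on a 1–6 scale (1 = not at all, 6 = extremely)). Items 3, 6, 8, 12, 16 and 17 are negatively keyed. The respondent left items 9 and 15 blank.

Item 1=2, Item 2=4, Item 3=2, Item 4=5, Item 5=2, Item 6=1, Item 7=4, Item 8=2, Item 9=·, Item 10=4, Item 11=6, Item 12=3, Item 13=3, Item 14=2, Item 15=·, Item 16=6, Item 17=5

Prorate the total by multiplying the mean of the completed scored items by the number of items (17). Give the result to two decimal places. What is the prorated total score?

62.33

Reverse-coded (reversed = (1+6) − raw = 7 − raw):
  item 3: 7 − 2 = 5
  item 6: 7 − 1 = 6
  item 8: 7 − 2 = 5
  item 12: 7 − 3 = 4
  item 16: 7 − 6 = 1
  item 17: 7 − 5 = 2
Completed scored items (15 of 17): 2, 4, 5, 5, 2, 6, 4, 5, 4, 6, 4, 3, 2, 1, 2; sum = 55.
Person mean = 55 / 15 ≈ 3.6667
Prorated total = (55 / 15) × 17 = 62.33 (to 2 dp)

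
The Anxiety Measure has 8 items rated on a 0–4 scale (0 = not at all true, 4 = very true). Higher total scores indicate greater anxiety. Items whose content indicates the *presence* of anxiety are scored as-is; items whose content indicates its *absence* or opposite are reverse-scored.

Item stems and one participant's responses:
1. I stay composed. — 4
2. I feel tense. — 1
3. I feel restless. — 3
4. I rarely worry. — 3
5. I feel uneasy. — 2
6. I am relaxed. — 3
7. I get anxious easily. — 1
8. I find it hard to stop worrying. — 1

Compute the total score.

Items 1, 4, 6 describe the absence/opposite of anxiety → reverse-score.
on a 0–4 scale, reversed = 4 − raw.
  item 1: 4 − 4 = 0
  item 2: 1
  item 3: 3
  item 4: 4 − 3 = 1
  item 5: 2
  item 6: 4 − 3 = 1
  item 7: 1
  item 8: 1
Total = 0 + 1 + 3 + 1 + 2 + 1 + 1 + 1 = 10

10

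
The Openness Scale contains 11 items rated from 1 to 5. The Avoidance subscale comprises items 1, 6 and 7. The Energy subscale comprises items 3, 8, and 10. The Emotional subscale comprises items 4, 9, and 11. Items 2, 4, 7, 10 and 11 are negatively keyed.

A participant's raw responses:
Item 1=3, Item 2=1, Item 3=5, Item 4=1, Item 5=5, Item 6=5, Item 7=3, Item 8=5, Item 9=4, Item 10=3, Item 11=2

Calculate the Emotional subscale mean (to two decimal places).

4.33

Emotional items: 4, 9, 11.
Of these, items 4 and 11 are negatively keyed; reversed = (1+5) − raw = 6 − raw.
  item 4: 6 − 1 = 5
  item 9: 4
  item 11: 6 − 2 = 4
Sum = 5 + 4 + 4 = 13
Mean = 13 / 3 = 4.33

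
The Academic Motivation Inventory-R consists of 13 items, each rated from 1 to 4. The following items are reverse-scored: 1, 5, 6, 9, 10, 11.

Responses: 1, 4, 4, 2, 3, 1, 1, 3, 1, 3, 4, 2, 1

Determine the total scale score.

Reverse-coded items (on a 1–4 scale, reversed = 5 − raw):
  item 1: 5 − 1 = 4
  item 5: 5 − 3 = 2
  item 6: 5 − 1 = 4
  item 9: 5 − 1 = 4
  item 10: 5 − 3 = 2
  item 11: 5 − 4 = 1
After reverse-coding: 4, 4, 4, 2, 2, 4, 1, 3, 4, 2, 1, 2, 1
Total = 4 + 4 + 4 + 2 + 2 + 4 + 1 + 3 + 4 + 2 + 1 + 2 + 1 = 34

34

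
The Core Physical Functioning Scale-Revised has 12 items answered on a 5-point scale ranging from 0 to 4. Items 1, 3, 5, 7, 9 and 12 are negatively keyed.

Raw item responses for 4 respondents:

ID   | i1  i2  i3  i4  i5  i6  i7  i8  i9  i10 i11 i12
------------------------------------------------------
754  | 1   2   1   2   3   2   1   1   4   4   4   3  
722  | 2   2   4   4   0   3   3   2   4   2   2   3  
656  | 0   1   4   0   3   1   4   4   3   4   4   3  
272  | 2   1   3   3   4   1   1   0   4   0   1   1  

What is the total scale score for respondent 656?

21

Respondent 656 raw: 0, 1, 4, 0, 3, 1, 4, 4, 3, 4, 4, 3.
Reverse-coded (reverse-coded value = 4 − response):
  item 1: 4 − 0 = 4
  item 2: 1
  item 3: 4 − 4 = 0
  item 4: 0
  item 5: 4 − 3 = 1
  item 6: 1
  item 7: 4 − 4 = 0
  item 8: 4
  item 9: 4 − 3 = 1
  item 10: 4
  item 11: 4
  item 12: 4 − 3 = 1
Sum = 4 + 1 + 0 + 0 + 1 + 1 + 0 + 4 + 1 + 4 + 4 + 1 = 21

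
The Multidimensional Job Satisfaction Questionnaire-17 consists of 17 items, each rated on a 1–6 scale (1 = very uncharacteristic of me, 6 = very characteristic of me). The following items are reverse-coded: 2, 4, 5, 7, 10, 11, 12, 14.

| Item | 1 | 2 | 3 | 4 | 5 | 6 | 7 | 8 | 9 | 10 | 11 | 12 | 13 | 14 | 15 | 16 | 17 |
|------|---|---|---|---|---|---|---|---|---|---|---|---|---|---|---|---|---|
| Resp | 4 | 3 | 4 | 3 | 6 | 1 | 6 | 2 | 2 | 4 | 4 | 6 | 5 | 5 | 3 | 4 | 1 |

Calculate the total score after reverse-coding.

Apply reverse scoring (on a 1–6 scale, reversed = 7 − raw):
  item 2: 7 − 3 = 4
  item 4: 7 − 3 = 4
  item 5: 7 − 6 = 1
  item 7: 7 − 6 = 1
  item 10: 7 − 4 = 3
  item 11: 7 − 4 = 3
  item 12: 7 − 6 = 1
  item 14: 7 − 5 = 2
Scored responses: 4, 4, 4, 4, 1, 1, 1, 2, 2, 3, 3, 1, 5, 2, 3, 4, 1
Total = 4 + 4 + 4 + 4 + 1 + 1 + 1 + 2 + 2 + 3 + 3 + 1 + 5 + 2 + 3 + 4 + 1 = 45

45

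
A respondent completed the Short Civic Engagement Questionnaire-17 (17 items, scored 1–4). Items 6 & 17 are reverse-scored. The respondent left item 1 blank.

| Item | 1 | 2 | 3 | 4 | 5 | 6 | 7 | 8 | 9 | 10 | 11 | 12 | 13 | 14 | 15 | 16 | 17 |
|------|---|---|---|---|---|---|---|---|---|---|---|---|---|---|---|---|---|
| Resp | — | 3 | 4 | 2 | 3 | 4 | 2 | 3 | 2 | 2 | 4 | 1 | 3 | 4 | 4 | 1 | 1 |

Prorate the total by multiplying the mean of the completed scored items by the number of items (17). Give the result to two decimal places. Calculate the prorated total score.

Reverse-coded (on a 1–4 scale, reversed = 5 − raw):
  item 6: 5 − 4 = 1
  item 17: 5 − 1 = 4
Completed scored items (16 of 17): 3, 4, 2, 3, 1, 2, 3, 2, 2, 4, 1, 3, 4, 4, 1, 4; sum = 43.
Person mean = 43 / 16 ≈ 2.6875
Prorated total = (43 / 16) × 17 = 45.69 (to 2 dp)

45.69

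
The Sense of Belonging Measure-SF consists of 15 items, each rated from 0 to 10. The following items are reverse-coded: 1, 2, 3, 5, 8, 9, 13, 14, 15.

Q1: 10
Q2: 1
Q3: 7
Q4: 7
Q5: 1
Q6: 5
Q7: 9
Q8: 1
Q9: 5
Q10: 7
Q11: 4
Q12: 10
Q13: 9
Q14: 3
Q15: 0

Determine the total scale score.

95

Apply reverse scoring (reversed = (0+10) − raw = 10 − raw):
  item 1: 10 − 10 = 0
  item 2: 10 − 1 = 9
  item 3: 10 − 7 = 3
  item 5: 10 − 1 = 9
  item 8: 10 − 1 = 9
  item 9: 10 − 5 = 5
  item 13: 10 − 9 = 1
  item 14: 10 − 3 = 7
  item 15: 10 − 0 = 10
Scored items: 0, 9, 3, 7, 9, 5, 9, 9, 5, 7, 4, 10, 1, 7, 10
Total = 0 + 9 + 3 + 7 + 9 + 5 + 9 + 9 + 5 + 7 + 4 + 10 + 1 + 7 + 10 = 95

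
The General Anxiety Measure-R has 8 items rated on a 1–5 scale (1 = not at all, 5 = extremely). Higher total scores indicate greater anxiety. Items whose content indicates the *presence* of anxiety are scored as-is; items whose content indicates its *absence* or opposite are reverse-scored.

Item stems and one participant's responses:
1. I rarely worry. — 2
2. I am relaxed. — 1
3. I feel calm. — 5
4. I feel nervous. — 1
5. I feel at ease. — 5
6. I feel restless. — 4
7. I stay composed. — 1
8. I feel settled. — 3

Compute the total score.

24

Items 1, 2, 3, 5, 7, 8 describe the absence/opposite of anxiety → reverse-score.
reverse-coded value = 6 − response.
  item 1: 6 − 2 = 4
  item 2: 6 − 1 = 5
  item 3: 6 − 5 = 1
  item 4: 1
  item 5: 6 − 5 = 1
  item 6: 4
  item 7: 6 − 1 = 5
  item 8: 6 − 3 = 3
Total = 4 + 5 + 1 + 1 + 1 + 4 + 5 + 3 = 24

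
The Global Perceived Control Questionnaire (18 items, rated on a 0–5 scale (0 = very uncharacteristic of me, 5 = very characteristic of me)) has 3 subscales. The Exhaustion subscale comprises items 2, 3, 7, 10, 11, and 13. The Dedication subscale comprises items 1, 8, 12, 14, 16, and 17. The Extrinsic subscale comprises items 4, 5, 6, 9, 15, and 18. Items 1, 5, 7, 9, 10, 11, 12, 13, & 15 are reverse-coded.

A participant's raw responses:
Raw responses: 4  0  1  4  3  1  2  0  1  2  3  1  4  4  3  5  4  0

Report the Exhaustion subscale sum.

Exhaustion items: 2, 3, 7, 10, 11, 13.
Of these, items 7, 10, 11, and 13 are reverse-coded; reversed = (0+5) − raw = 5 − raw.
  item 2: 0
  item 3: 1
  item 7: 5 − 2 = 3
  item 10: 5 − 2 = 3
  item 11: 5 − 3 = 2
  item 13: 5 − 4 = 1
Sum = 0 + 1 + 3 + 3 + 2 + 1 = 10

10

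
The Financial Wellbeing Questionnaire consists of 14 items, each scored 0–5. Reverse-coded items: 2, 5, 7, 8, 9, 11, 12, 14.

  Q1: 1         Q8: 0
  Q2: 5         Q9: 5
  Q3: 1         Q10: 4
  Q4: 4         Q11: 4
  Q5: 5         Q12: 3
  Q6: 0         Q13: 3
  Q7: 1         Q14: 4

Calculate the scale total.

26

Raw sum = 40. Reverse-coded items: 2, 5, 7, 8, 9, 11, 12, 14; their raw sum = 27.
Each reversal replaces raw with 5 − raw, changing the total by 5 − 2·raw per item.
Total = 40 + 8·5 − 2·27 = 40 + 40 − 54 = 26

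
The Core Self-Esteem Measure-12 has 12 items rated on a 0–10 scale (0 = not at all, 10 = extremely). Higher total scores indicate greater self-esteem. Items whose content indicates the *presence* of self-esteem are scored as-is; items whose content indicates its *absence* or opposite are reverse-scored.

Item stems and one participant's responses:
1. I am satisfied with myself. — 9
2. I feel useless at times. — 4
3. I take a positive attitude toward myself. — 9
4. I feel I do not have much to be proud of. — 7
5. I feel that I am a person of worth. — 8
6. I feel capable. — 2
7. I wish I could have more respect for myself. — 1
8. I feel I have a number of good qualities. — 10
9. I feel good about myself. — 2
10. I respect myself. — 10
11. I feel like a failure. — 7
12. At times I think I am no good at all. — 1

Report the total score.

80

Items 2, 4, 7, 11, 12 describe the absence/opposite of self-esteem → reverse-score.
reversed = (0+10) − raw = 10 − raw.
  item 1: 9
  item 2: 10 − 4 = 6
  item 3: 9
  item 4: 10 − 7 = 3
  item 5: 8
  item 6: 2
  item 7: 10 − 1 = 9
  item 8: 10
  item 9: 2
  item 10: 10
  item 11: 10 − 7 = 3
  item 12: 10 − 1 = 9
Total = 9 + 6 + 9 + 3 + 8 + 2 + 9 + 10 + 2 + 10 + 3 + 9 = 80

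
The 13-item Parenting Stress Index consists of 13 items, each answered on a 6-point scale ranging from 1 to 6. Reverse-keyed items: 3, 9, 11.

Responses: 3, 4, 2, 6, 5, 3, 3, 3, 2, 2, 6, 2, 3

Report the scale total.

45

Apply reverse scoring (reverse-coded value = 7 − response):
  item 3: 7 − 2 = 5
  item 9: 7 − 2 = 5
  item 11: 7 − 6 = 1
Scored items: 3, 4, 5, 6, 5, 3, 3, 3, 5, 2, 1, 2, 3
Total = 3 + 4 + 5 + 6 + 5 + 3 + 3 + 3 + 5 + 2 + 1 + 2 + 3 = 45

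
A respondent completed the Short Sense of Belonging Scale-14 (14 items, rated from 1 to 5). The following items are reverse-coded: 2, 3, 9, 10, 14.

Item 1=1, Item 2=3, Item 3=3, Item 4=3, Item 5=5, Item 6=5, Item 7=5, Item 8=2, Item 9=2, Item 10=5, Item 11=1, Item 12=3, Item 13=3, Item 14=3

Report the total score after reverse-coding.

42

Reverse-coded items use 6 − raw:
  item 2: 6 − 3 = 3
  item 3: 6 − 3 = 3
  item 9: 6 − 2 = 4
  item 10: 6 − 5 = 1
  item 14: 6 − 3 = 3
Scored items: 1, 3, 3, 3, 5, 5, 5, 2, 4, 1, 1, 3, 3, 3
Total = 1 + 3 + 3 + 3 + 5 + 5 + 5 + 2 + 4 + 1 + 1 + 3 + 3 + 3 = 42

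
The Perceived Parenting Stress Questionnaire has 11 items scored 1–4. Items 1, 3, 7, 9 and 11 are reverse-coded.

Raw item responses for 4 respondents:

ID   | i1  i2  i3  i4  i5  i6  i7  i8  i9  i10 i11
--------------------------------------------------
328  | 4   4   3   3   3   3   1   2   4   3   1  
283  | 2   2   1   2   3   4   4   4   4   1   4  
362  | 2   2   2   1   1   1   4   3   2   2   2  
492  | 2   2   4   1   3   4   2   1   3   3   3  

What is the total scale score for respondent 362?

Respondent 362 raw: 2, 2, 2, 1, 1, 1, 4, 3, 2, 2, 2.
Reverse-coded (reversed = (1+4) − raw = 5 − raw):
  item 1: 5 − 2 = 3
  item 2: 2
  item 3: 5 − 2 = 3
  item 4: 1
  item 5: 1
  item 6: 1
  item 7: 5 − 4 = 1
  item 8: 3
  item 9: 5 − 2 = 3
  item 10: 2
  item 11: 5 − 2 = 3
Sum = 3 + 2 + 3 + 1 + 1 + 1 + 1 + 3 + 3 + 2 + 3 = 23

23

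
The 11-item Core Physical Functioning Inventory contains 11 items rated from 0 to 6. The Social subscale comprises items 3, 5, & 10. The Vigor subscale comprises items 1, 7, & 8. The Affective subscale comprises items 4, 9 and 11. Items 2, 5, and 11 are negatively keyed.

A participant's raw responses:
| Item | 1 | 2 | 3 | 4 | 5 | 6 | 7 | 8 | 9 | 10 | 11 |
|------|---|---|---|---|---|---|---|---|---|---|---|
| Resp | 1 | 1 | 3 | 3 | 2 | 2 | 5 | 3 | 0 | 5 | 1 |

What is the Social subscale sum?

Social items: 3, 5, 10.
Of these, item 5 is negatively keyed; reverse-coded value = 6 − response.
  item 3: 3
  item 5: 6 − 2 = 4
  item 10: 5
Sum = 3 + 4 + 5 = 12

12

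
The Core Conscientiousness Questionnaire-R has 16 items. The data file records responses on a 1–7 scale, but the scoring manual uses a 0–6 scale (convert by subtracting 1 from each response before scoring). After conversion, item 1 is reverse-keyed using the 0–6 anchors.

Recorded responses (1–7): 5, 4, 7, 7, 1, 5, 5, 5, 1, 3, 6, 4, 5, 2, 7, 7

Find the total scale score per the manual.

56

Convert to 0–6: 4, 3, 6, 6, 0, 4, 4, 4, 0, 2, 5, 3, 4, 1, 6, 6
Reverse-coded (on a 0–6 scale, reversed = 6 − raw):
  item 1: 6 − 4 = 2
Scored: 2, 3, 6, 6, 0, 4, 4, 4, 0, 2, 5, 3, 4, 1, 6, 6
Total = 56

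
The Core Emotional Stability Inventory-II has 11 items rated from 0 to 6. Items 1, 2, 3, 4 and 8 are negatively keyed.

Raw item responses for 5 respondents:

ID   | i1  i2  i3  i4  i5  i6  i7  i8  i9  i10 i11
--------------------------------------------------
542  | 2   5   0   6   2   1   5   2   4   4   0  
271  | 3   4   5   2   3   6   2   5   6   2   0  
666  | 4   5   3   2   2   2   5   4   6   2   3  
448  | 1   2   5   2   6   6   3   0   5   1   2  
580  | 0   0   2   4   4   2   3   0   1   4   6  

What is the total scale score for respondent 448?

Respondent 448 raw: 1, 2, 5, 2, 6, 6, 3, 0, 5, 1, 2.
Reverse-coded (on a 0–6 scale, reversed = 6 − raw):
  item 1: 6 − 1 = 5
  item 2: 6 − 2 = 4
  item 3: 6 − 5 = 1
  item 4: 6 − 2 = 4
  item 5: 6
  item 6: 6
  item 7: 3
  item 8: 6 − 0 = 6
  item 9: 5
  item 10: 1
  item 11: 2
Sum = 5 + 4 + 1 + 4 + 6 + 6 + 3 + 6 + 5 + 1 + 2 = 43

43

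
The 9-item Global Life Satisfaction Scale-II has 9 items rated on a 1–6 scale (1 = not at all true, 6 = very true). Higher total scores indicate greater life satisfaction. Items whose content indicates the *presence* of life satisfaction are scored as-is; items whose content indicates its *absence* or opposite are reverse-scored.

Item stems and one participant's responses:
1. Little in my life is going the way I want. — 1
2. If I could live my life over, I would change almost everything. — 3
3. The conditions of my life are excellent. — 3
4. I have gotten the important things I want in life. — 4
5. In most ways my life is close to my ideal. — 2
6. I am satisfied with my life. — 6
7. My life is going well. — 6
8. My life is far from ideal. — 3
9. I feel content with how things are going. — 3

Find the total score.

38

Items 1, 2, 8 describe the absence/opposite of life satisfaction → reverse-score.
reverse-coded value = 7 − response.
  item 1: 7 − 1 = 6
  item 2: 7 − 3 = 4
  item 3: 3
  item 4: 4
  item 5: 2
  item 6: 6
  item 7: 6
  item 8: 7 − 3 = 4
  item 9: 3
Total = 6 + 4 + 3 + 4 + 2 + 6 + 6 + 4 + 3 = 38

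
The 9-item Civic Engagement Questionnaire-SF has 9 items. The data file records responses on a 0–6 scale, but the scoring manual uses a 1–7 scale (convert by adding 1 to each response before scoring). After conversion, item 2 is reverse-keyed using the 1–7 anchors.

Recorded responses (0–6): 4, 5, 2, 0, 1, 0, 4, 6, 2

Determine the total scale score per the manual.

Convert to 1–7: 5, 6, 3, 1, 2, 1, 5, 7, 3
Reverse-coded (reversed = (1+7) − raw = 8 − raw):
  item 2: 8 − 6 = 2
Scored: 5, 2, 3, 1, 2, 1, 5, 7, 3
Total = 29

29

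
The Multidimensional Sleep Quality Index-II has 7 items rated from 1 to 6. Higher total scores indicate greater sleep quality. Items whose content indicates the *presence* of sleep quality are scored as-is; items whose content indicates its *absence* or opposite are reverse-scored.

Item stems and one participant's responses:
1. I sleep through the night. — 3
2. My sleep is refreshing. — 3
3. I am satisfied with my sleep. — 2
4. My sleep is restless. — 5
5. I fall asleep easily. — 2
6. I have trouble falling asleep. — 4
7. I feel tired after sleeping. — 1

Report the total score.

21

Items 4, 6, 7 describe the absence/opposite of sleep quality → reverse-score.
reverse-coded value = 7 − response.
  item 1: 3
  item 2: 3
  item 3: 2
  item 4: 7 − 5 = 2
  item 5: 2
  item 6: 7 − 4 = 3
  item 7: 7 − 1 = 6
Total = 3 + 3 + 2 + 2 + 2 + 3 + 6 = 21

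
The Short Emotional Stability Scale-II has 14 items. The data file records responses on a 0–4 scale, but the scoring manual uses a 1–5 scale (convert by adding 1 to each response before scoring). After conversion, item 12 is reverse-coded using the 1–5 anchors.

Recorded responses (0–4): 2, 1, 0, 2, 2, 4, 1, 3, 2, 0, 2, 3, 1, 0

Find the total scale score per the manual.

Convert to 1–5: 3, 2, 1, 3, 3, 5, 2, 4, 3, 1, 3, 4, 2, 1
Reverse-coded (reverse-coded value = 6 − response):
  item 12: 6 − 4 = 2
Scored: 3, 2, 1, 3, 3, 5, 2, 4, 3, 1, 3, 2, 2, 1
Total = 35

35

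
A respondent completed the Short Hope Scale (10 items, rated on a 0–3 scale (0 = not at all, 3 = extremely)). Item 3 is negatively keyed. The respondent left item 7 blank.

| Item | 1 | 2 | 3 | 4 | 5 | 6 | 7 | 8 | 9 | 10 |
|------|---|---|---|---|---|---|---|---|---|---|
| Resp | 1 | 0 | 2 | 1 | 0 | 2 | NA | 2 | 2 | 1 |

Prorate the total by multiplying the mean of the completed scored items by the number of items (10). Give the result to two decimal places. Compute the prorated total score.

11.11

Reverse-coded (on a 0–3 scale, reversed = 3 − raw):
  item 3: 3 − 2 = 1
Completed scored items (9 of 10): 1, 0, 1, 1, 0, 2, 2, 2, 1; sum = 10.
Person mean = 10 / 9 ≈ 1.1111
Prorated total = (10 / 9) × 10 = 11.11 (to 2 dp)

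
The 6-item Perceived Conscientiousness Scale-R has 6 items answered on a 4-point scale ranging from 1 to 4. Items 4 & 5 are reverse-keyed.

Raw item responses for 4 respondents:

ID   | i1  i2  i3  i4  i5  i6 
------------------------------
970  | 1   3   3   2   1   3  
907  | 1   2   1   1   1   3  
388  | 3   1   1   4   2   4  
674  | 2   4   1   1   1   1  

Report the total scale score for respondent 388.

Respondent 388 raw: 3, 1, 1, 4, 2, 4.
Reverse-coded (on a 1–4 scale, reversed = 5 − raw):
  item 1: 3
  item 2: 1
  item 3: 1
  item 4: 5 − 4 = 1
  item 5: 5 − 2 = 3
  item 6: 4
Sum = 3 + 1 + 1 + 1 + 3 + 4 = 13

13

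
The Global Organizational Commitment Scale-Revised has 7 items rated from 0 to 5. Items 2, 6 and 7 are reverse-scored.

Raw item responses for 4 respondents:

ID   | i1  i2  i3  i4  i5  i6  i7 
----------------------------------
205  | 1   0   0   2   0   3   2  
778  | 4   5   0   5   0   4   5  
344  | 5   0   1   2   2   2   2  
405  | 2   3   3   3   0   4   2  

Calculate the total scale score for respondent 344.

21

Respondent 344 raw: 5, 0, 1, 2, 2, 2, 2.
Reverse-coded (on a 0–5 scale, reversed = 5 − raw):
  item 1: 5
  item 2: 5 − 0 = 5
  item 3: 1
  item 4: 2
  item 5: 2
  item 6: 5 − 2 = 3
  item 7: 5 − 2 = 3
Sum = 5 + 5 + 1 + 2 + 2 + 3 + 3 = 21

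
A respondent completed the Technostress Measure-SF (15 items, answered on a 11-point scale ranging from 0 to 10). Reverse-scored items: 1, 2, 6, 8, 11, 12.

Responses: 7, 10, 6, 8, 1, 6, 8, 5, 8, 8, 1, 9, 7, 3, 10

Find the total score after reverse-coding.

Apply reverse scoring (reverse-coded value = 10 − response):
  item 1: 10 − 7 = 3
  item 2: 10 − 10 = 0
  item 6: 10 − 6 = 4
  item 8: 10 − 5 = 5
  item 11: 10 − 1 = 9
  item 12: 10 − 9 = 1
After reverse-coding: 3, 0, 6, 8, 1, 4, 8, 5, 8, 8, 9, 1, 7, 3, 10
Total = 3 + 0 + 6 + 8 + 1 + 4 + 8 + 5 + 8 + 8 + 9 + 1 + 7 + 3 + 10 = 81

81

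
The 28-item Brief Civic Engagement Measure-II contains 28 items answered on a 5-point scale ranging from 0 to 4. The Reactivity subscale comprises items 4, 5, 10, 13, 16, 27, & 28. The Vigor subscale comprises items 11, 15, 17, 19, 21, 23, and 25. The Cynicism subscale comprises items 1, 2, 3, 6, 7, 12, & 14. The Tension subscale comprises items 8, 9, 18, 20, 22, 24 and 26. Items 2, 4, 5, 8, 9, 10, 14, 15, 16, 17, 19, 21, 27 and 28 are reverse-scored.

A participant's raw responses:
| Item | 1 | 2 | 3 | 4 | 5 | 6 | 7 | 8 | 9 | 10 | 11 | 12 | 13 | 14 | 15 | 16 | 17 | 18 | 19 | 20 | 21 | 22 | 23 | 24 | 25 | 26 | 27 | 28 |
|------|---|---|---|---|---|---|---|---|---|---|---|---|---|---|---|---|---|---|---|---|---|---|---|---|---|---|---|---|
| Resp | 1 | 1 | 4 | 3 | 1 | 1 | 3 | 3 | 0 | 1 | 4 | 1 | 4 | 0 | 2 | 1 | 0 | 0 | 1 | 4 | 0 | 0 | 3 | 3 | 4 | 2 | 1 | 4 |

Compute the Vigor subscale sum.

Vigor items: 11, 15, 17, 19, 21, 23, 25.
Of these, items 15, 17, 19 and 21 are reverse-scored; reverse-coded value = 4 − response.
  item 11: 4
  item 15: 4 − 2 = 2
  item 17: 4 − 0 = 4
  item 19: 4 − 1 = 3
  item 21: 4 − 0 = 4
  item 23: 3
  item 25: 4
Sum = 4 + 2 + 4 + 3 + 4 + 3 + 4 = 24

24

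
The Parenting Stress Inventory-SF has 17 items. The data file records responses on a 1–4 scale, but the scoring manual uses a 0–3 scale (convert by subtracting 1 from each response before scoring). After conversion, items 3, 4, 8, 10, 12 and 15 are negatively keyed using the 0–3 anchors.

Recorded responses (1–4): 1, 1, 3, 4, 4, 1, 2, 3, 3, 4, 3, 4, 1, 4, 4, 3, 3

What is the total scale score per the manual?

Convert to 0–3: 0, 0, 2, 3, 3, 0, 1, 2, 2, 3, 2, 3, 0, 3, 3, 2, 2
Reverse-coded (reversed = (0+3) − raw = 3 − raw):
  item 3: 3 − 2 = 1
  item 4: 3 − 3 = 0
  item 8: 3 − 2 = 1
  item 10: 3 − 3 = 0
  item 12: 3 − 3 = 0
  item 15: 3 − 3 = 0
Scored: 0, 0, 1, 0, 3, 0, 1, 1, 2, 0, 2, 0, 0, 3, 0, 2, 2
Total = 17

17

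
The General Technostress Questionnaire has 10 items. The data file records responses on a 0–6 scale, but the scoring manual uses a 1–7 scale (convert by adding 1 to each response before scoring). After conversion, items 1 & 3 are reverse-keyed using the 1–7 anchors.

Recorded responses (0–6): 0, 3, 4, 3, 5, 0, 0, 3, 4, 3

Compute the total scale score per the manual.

Convert to 1–7: 1, 4, 5, 4, 6, 1, 1, 4, 5, 4
Reverse-coded (reverse-coded value = 8 − response):
  item 1: 8 − 1 = 7
  item 3: 8 − 5 = 3
Scored: 7, 4, 3, 4, 6, 1, 1, 4, 5, 4
Total = 39

39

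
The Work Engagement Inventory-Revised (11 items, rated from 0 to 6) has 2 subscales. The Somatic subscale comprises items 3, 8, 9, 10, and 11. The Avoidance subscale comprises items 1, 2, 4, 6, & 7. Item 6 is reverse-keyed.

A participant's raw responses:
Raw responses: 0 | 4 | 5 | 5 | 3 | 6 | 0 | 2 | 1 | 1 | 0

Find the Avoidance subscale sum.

Avoidance items: 1, 2, 4, 6, 7.
Of these, item 6 is reverse-keyed; reverse-coded value = 6 − response.
  item 1: 0
  item 2: 4
  item 4: 5
  item 6: 6 − 6 = 0
  item 7: 0
Sum = 0 + 4 + 5 + 0 + 0 = 9

9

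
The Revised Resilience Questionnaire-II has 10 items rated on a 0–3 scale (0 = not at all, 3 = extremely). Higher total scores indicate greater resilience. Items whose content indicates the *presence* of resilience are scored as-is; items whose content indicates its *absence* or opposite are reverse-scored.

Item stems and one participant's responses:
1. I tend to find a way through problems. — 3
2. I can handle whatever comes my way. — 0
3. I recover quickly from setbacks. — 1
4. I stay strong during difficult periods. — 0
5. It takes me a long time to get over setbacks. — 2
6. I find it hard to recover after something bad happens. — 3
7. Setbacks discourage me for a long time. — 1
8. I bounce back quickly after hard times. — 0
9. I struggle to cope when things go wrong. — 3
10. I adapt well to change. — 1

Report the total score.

Items 5, 6, 7, 9 describe the absence/opposite of resilience → reverse-score.
reverse-coded value = 3 − response.
  item 1: 3
  item 2: 0
  item 3: 1
  item 4: 0
  item 5: 3 − 2 = 1
  item 6: 3 − 3 = 0
  item 7: 3 − 1 = 2
  item 8: 0
  item 9: 3 − 3 = 0
  item 10: 1
Total = 3 + 0 + 1 + 0 + 1 + 0 + 2 + 0 + 0 + 1 = 8

8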